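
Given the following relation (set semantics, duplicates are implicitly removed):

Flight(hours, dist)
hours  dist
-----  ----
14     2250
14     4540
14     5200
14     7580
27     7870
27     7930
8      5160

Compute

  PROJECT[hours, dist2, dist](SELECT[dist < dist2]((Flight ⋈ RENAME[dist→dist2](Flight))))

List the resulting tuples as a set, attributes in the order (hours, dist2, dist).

{(14, 4540, 2250), (14, 5200, 2250), (14, 5200, 4540), (14, 7580, 2250), (14, 7580, 4540), (14, 7580, 5200), (27, 7930, 7870)}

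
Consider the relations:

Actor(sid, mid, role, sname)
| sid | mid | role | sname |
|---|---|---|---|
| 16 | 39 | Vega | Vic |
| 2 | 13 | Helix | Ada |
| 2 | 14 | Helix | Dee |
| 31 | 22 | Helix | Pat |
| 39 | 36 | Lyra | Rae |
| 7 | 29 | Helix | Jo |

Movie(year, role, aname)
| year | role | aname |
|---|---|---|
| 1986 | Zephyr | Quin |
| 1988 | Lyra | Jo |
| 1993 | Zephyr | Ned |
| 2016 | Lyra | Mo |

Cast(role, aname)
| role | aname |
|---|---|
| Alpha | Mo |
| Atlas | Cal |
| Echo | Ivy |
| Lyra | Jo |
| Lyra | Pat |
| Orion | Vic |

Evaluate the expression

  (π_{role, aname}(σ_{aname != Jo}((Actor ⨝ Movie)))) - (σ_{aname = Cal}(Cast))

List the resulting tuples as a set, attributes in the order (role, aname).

{(Lyra, Mo)}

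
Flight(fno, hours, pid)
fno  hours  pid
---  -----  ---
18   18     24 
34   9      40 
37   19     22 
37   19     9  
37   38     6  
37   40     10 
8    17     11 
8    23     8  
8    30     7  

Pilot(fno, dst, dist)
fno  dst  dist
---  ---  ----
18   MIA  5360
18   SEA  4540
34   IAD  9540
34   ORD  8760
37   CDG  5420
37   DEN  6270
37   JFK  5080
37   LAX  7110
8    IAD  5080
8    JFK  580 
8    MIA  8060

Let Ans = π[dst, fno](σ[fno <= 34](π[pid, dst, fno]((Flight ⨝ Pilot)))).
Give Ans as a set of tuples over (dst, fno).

Joining Flight and Pilot on fno yields {(18, 18, 24, MIA, 5360), (18, 18, 24, SEA, 4540), (34, 9, 40, IAD, 9540), (34, 9, 40, ORD, 8760), (37, 19, 22, CDG, 5420), (37, 19, 22, DEN, 6270), (37, 19, 22, JFK, 5080), (37, 19, 22, LAX, 7110), (37, 19, 9, CDG, 5420), (37, 19, 9, DEN, 6270), (37, 19, 9, JFK, 5080), (37, 19, 9, LAX, 7110), (37, 38, 6, CDG, 5420), (37, 38, 6, DEN, 6270), (37, 38, 6, JFK, 5080), (37, 38, 6, LAX, 7110), (37, 40, 10, CDG, 5420), (37, 40, 10, DEN, 6270), (37, 40, 10, JFK, 5080), (37, 40, 10, LAX, 7110), (8, 17, 11, IAD, 5080), (8, 17, 11, JFK, 580), (8, 17, 11, MIA, 8060), (8, 23, 8, IAD, 5080), (8, 23, 8, JFK, 580), (8, 23, 8, MIA, 8060), (8, 30, 7, IAD, 5080), (8, 30, 7, JFK, 580), (8, 30, 7, MIA, 8060)}.
Projecting to pid, dst, fno: {(10, CDG, 37), (10, DEN, 37), (10, JFK, 37), (10, LAX, 37), (11, IAD, 8), (11, JFK, 8), (11, MIA, 8), (22, CDG, 37), (22, DEN, 37), (22, JFK, 37), (22, LAX, 37), (24, MIA, 18), (24, SEA, 18), (40, IAD, 34), (40, ORD, 34), (6, CDG, 37), (6, DEN, 37), (6, JFK, 37), (6, LAX, 37), (7, IAD, 8), (7, JFK, 8), (7, MIA, 8), (8, IAD, 8), (8, JFK, 8), (8, MIA, 8), (9, CDG, 37), (9, DEN, 37), (9, JFK, 37), (9, LAX, 37)}
Apply σ_{fno <= 34}; surviving tuples: {(11, IAD, 8), (11, JFK, 8), (11, MIA, 8), (24, MIA, 18), (24, SEA, 18), (40, IAD, 34), (40, ORD, 34), (7, IAD, 8), (7, JFK, 8), (7, MIA, 8), (8, IAD, 8), (8, JFK, 8), (8, MIA, 8)}
Projecting to dst, fno (6 duplicate(s) eliminated): {(IAD, 34), (IAD, 8), (JFK, 8), (MIA, 18), (MIA, 8), (ORD, 34), (SEA, 18)}

{(IAD, 34), (IAD, 8), (JFK, 8), (MIA, 18), (MIA, 8), (ORD, 34), (SEA, 18)}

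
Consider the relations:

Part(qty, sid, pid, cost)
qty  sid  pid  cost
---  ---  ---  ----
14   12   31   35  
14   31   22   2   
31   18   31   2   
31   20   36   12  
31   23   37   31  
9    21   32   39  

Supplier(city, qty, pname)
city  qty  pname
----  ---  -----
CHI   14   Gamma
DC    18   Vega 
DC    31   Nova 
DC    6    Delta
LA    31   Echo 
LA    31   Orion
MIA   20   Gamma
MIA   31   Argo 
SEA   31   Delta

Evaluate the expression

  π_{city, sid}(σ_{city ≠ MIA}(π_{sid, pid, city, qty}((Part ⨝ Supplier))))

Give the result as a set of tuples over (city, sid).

Natural join on qty: {(14, 12, 31, 35, CHI, Gamma), (14, 31, 22, 2, CHI, Gamma), (31, 18, 31, 2, DC, Nova), (31, 18, 31, 2, LA, Echo), (31, 18, 31, 2, LA, Orion), (31, 18, 31, 2, MIA, Argo), (31, 18, 31, 2, SEA, Delta), (31, 20, 36, 12, DC, Nova), (31, 20, 36, 12, LA, Echo), (31, 20, 36, 12, LA, Orion), (31, 20, 36, 12, MIA, Argo), (31, 20, 36, 12, SEA, Delta), (31, 23, 37, 31, DC, Nova), (31, 23, 37, 31, LA, Echo), (31, 23, 37, 31, LA, Orion), (31, 23, 37, 31, MIA, Argo), (31, 23, 37, 31, SEA, Delta)}
π_{sid, pid, city, qty} gives {(12, 31, CHI, 14), (18, 31, DC, 31), (18, 31, LA, 31), (18, 31, MIA, 31), (18, 31, SEA, 31), (20, 36, DC, 31), (20, 36, LA, 31), (20, 36, MIA, 31), (20, 36, SEA, 31), (23, 37, DC, 31), (23, 37, LA, 31), (23, 37, MIA, 31), (23, 37, SEA, 31), (31, 22, CHI, 14)} (3 duplicate(s) eliminated).
σ[city ≠ MIA]: keep tuples satisfying city ≠ MIA → {(12, 31, CHI, 14), (18, 31, DC, 31), (18, 31, LA, 31), (18, 31, SEA, 31), (20, 36, DC, 31), (20, 36, LA, 31), (20, 36, SEA, 31), (23, 37, DC, 31), (23, 37, LA, 31), (23, 37, SEA, 31), (31, 22, CHI, 14)}
π_{city, sid} gives {(CHI, 12), (CHI, 31), (DC, 18), (DC, 20), (DC, 23), (LA, 18), (LA, 20), (LA, 23), (SEA, 18), (SEA, 20), (SEA, 23)}.

{(CHI, 12), (CHI, 31), (DC, 18), (DC, 20), (DC, 23), (LA, 18), (LA, 20), (LA, 23), (SEA, 18), (SEA, 20), (SEA, 23)}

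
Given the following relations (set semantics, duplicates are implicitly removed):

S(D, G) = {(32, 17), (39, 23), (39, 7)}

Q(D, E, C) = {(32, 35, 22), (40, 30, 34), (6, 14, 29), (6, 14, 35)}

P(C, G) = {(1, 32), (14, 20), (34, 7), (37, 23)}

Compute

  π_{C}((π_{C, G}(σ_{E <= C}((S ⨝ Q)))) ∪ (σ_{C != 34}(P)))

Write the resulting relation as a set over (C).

{1, 14, 37}

S ⋈ Q (natural join on D): {(32, 17, 35, 22)}
Filtering on E <= C leaves {}.
Projecting to C, G: {}
Filtering on C != 34 leaves {(1, 32), (14, 20), (37, 23)}.
Set union of the two operands is {(1, 32), (14, 20), (37, 23)}.
Projecting to C: {1, 14, 37}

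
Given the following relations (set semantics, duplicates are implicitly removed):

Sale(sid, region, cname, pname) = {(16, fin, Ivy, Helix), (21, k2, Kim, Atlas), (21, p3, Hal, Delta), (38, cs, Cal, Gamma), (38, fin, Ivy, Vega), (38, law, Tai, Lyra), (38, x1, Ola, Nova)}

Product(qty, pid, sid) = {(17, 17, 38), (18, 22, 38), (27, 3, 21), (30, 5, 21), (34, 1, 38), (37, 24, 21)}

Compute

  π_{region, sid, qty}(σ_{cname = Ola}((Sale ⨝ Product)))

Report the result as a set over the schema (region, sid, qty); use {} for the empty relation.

{(x1, 38, 17), (x1, 38, 18), (x1, 38, 34)}

Sale ⋈ Product (natural join on sid): {(21, k2, Kim, Atlas, 27, 3), (21, k2, Kim, Atlas, 30, 5), (21, k2, Kim, Atlas, 37, 24), (21, p3, Hal, Delta, 27, 3), (21, p3, Hal, Delta, 30, 5), (21, p3, Hal, Delta, 37, 24), (38, cs, Cal, Gamma, 17, 17), (38, cs, Cal, Gamma, 18, 22), (38, cs, Cal, Gamma, 34, 1), (38, fin, Ivy, Vega, 17, 17), (38, fin, Ivy, Vega, 18, 22), (38, fin, Ivy, Vega, 34, 1), (38, law, Tai, Lyra, 17, 17), (38, law, Tai, Lyra, 18, 22), (38, law, Tai, Lyra, 34, 1), (38, x1, Ola, Nova, 17, 17), (38, x1, Ola, Nova, 18, 22), (38, x1, Ola, Nova, 34, 1)}
Selection cname = Ola: {(38, x1, Ola, Nova, 17, 17), (38, x1, Ola, Nova, 18, 22), (38, x1, Ola, Nova, 34, 1)}
π_{region, sid, qty} gives {(x1, 38, 17), (x1, 38, 18), (x1, 38, 34)}.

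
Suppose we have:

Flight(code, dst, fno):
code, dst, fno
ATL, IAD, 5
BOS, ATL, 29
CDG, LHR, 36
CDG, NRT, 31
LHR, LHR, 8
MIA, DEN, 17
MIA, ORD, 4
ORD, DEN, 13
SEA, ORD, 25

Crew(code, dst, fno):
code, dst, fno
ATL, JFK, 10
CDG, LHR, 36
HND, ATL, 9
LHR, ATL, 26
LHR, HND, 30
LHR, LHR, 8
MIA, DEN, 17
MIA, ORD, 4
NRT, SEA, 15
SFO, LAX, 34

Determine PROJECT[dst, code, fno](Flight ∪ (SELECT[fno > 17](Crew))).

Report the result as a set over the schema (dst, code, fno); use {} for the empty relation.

{(ATL, BOS, 29), (ATL, LHR, 26), (DEN, MIA, 17), (DEN, ORD, 13), (HND, LHR, 30), (IAD, ATL, 5), (LAX, SFO, 34), (LHR, CDG, 36), (LHR, LHR, 8), (NRT, CDG, 31), (ORD, MIA, 4), (ORD, SEA, 25)}

Apply σ_{fno > 17}; surviving tuples: {(CDG, LHR, 36), (LHR, ATL, 26), (LHR, HND, 30), (SFO, LAX, 34)}
Set union of the two operands is {(ATL, IAD, 5), (BOS, ATL, 29), (CDG, LHR, 36), (CDG, NRT, 31), (LHR, ATL, 26), (LHR, HND, 30), (LHR, LHR, 8), (MIA, DEN, 17), (MIA, ORD, 4), (ORD, DEN, 13), (SEA, ORD, 25), (SFO, LAX, 34)}.
π[dst, code, fno]: project onto (dst, code, fno) → {(ATL, BOS, 29), (ATL, LHR, 26), (DEN, MIA, 17), (DEN, ORD, 13), (HND, LHR, 30), (IAD, ATL, 5), (LAX, SFO, 34), (LHR, CDG, 36), (LHR, LHR, 8), (NRT, CDG, 31), (ORD, MIA, 4), (ORD, SEA, 25)}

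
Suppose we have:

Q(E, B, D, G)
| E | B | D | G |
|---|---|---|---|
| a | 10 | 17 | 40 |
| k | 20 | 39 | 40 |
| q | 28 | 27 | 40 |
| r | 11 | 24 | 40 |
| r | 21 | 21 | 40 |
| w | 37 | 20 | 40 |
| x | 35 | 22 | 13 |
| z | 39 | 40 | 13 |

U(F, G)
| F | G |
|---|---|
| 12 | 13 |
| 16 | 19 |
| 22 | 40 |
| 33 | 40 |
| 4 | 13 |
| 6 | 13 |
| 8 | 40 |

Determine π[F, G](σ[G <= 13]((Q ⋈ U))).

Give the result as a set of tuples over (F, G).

{(12, 13), (4, 13), (6, 13)}

Joining Q and U on G yields {(a, 10, 17, 40, 22), (a, 10, 17, 40, 33), (a, 10, 17, 40, 8), (k, 20, 39, 40, 22), (k, 20, 39, 40, 33), (k, 20, 39, 40, 8), (q, 28, 27, 40, 22), (q, 28, 27, 40, 33), (q, 28, 27, 40, 8), (r, 11, 24, 40, 22), (r, 11, 24, 40, 33), (r, 11, 24, 40, 8), (r, 21, 21, 40, 22), (r, 21, 21, 40, 33), (r, 21, 21, 40, 8), (w, 37, 20, 40, 22), (w, 37, 20, 40, 33), (w, 37, 20, 40, 8), (x, 35, 22, 13, 12), (x, 35, 22, 13, 4), (x, 35, 22, 13, 6), (z, 39, 40, 13, 12), (z, 39, 40, 13, 4), (z, 39, 40, 13, 6)}.
Filtering on G <= 13 leaves {(x, 35, 22, 13, 12), (x, 35, 22, 13, 4), (x, 35, 22, 13, 6), (z, 39, 40, 13, 12), (z, 39, 40, 13, 4), (z, 39, 40, 13, 6)}.
Projecting to F, G (3 duplicate(s) eliminated): {(12, 13), (4, 13), (6, 13)}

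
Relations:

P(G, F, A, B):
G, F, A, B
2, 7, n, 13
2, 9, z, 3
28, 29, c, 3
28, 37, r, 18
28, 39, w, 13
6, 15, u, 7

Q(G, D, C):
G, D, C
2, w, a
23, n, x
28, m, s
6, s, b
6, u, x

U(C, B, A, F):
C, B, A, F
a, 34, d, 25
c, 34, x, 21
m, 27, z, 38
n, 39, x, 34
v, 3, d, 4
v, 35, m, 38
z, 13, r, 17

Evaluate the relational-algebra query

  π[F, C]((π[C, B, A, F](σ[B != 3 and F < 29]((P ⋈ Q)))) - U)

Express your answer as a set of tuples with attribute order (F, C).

{(15, b), (15, x), (7, a)}

Joining P and Q on G yields {(2, 7, n, 13, w, a), (2, 9, z, 3, w, a), (28, 29, c, 3, m, s), (28, 37, r, 18, m, s), (28, 39, w, 13, m, s), (6, 15, u, 7, s, b), (6, 15, u, 7, u, x)}.
Selection B != 3 and F < 29: {(2, 7, n, 13, w, a), (6, 15, u, 7, s, b), (6, 15, u, 7, u, x)}
Projecting to C, B, A, F: {(a, 13, n, 7), (b, 7, u, 15), (x, 7, u, 15)}
Difference: {(a, 13, n, 7), (b, 7, u, 15), (x, 7, u, 15)} with {(a, 34, d, 25), (c, 34, x, 21), (m, 27, z, 38), (n, 39, x, 34), (v, 3, d, 4), (v, 35, m, 38), (z, 13, r, 17)} → {(a, 13, n, 7), (b, 7, u, 15), (x, 7, u, 15)}
Projecting to F, C: {(15, b), (15, x), (7, a)}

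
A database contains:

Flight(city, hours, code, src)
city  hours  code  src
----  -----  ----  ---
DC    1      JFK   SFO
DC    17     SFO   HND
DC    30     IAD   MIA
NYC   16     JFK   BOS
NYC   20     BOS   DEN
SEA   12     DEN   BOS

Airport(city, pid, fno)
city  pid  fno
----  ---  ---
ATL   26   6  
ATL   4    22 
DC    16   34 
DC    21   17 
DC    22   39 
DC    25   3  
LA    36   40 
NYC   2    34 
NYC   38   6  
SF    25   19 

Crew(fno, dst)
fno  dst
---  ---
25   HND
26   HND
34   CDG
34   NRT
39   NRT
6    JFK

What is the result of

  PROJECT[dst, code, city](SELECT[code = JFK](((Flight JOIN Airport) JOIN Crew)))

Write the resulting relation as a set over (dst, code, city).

{(CDG, JFK, DC), (CDG, JFK, NYC), (JFK, JFK, NYC), (NRT, JFK, DC), (NRT, JFK, NYC)}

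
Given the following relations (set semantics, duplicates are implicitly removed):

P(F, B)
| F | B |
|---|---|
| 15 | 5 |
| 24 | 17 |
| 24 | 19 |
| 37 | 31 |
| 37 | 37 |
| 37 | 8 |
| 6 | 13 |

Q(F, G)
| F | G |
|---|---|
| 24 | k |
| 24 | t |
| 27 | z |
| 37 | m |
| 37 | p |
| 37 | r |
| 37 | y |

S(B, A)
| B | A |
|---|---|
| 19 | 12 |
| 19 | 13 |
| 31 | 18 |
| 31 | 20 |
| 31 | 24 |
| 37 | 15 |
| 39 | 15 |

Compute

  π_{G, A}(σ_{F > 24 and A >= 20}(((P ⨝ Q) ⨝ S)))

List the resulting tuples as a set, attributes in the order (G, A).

{(m, 20), (m, 24), (p, 20), (p, 24), (r, 20), (r, 24), (y, 20), (y, 24)}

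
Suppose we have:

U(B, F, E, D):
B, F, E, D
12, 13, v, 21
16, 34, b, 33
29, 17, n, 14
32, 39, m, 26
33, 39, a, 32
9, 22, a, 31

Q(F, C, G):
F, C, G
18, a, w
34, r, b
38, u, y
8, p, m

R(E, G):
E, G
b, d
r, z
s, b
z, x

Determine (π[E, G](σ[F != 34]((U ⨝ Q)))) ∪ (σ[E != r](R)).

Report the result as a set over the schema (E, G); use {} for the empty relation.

Joining U and Q on F yields {(16, 34, b, 33, r, b)}.
Filtering on F != 34 leaves {}.
Keep only column(s) E, G: {}
Filtering on E != r leaves {(b, d), (s, b), (z, x)}.
Taking the union: {(b, d), (s, b), (z, x)}

{(b, d), (s, b), (z, x)}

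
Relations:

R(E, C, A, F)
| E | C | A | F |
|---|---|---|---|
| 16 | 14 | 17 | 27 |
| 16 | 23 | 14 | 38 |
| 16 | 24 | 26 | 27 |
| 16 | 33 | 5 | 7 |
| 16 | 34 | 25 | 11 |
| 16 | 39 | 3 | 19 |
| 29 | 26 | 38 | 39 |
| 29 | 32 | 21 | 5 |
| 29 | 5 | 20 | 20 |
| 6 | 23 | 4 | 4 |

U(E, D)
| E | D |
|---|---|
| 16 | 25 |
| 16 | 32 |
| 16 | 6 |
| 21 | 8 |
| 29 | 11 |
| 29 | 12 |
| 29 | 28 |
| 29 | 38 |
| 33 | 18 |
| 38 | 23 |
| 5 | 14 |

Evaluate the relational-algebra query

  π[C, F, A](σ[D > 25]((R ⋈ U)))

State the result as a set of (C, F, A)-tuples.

Natural join on E: {(16, 14, 17, 27, 25), (16, 14, 17, 27, 32), (16, 14, 17, 27, 6), (16, 23, 14, 38, 25), (16, 23, 14, 38, 32), (16, 23, 14, 38, 6), (16, 24, 26, 27, 25), (16, 24, 26, 27, 32), (16, 24, 26, 27, 6), (16, 33, 5, 7, 25), (16, 33, 5, 7, 32), (16, 33, 5, 7, 6), (16, 34, 25, 11, 25), (16, 34, 25, 11, 32), (16, 34, 25, 11, 6), (16, 39, 3, 19, 25), (16, 39, 3, 19, 32), (16, 39, 3, 19, 6), (29, 26, 38, 39, 11), (29, 26, 38, 39, 12), (29, 26, 38, 39, 28), (29, 26, 38, 39, 38), (29, 32, 21, 5, 11), (29, 32, 21, 5, 12), (29, 32, 21, 5, 28), (29, 32, 21, 5, 38), (29, 5, 20, 20, 11), (29, 5, 20, 20, 12), (29, 5, 20, 20, 28), (29, 5, 20, 20, 38)}
Apply σ_{D > 25}; surviving tuples: {(16, 14, 17, 27, 32), (16, 23, 14, 38, 32), (16, 24, 26, 27, 32), (16, 33, 5, 7, 32), (16, 34, 25, 11, 32), (16, 39, 3, 19, 32), (29, 26, 38, 39, 28), (29, 26, 38, 39, 38), (29, 32, 21, 5, 28), (29, 32, 21, 5, 38), (29, 5, 20, 20, 28), (29, 5, 20, 20, 38)}
Keep only column(s) C, F, A (3 duplicate(s) eliminated): {(14, 27, 17), (23, 38, 14), (24, 27, 26), (26, 39, 38), (32, 5, 21), (33, 7, 5), (34, 11, 25), (39, 19, 3), (5, 20, 20)}

{(14, 27, 17), (23, 38, 14), (24, 27, 26), (26, 39, 38), (32, 5, 21), (33, 7, 5), (34, 11, 25), (39, 19, 3), (5, 20, 20)}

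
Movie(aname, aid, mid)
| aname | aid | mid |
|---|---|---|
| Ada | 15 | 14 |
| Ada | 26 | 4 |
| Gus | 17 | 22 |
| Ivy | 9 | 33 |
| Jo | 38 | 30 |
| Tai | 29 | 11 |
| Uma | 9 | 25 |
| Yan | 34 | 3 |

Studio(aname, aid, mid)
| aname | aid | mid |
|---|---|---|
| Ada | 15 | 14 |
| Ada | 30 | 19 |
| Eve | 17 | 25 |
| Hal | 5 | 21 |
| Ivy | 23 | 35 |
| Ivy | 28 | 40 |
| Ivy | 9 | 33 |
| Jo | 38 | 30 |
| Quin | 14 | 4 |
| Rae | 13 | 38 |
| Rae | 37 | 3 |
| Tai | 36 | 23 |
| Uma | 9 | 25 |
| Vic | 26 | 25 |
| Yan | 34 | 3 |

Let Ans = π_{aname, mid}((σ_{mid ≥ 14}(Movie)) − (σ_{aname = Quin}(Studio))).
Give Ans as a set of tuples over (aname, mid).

Selection mid ≥ 14: {(Ada, 15, 14), (Gus, 17, 22), (Ivy, 9, 33), (Jo, 38, 30), (Uma, 9, 25)}
Selection aname = Quin: {(Quin, 14, 4)}
Taking the difference: {(Ada, 15, 14), (Gus, 17, 22), (Ivy, 9, 33), (Jo, 38, 30), (Uma, 9, 25)}
π[aname, mid]: project onto (aname, mid) → {(Ada, 14), (Gus, 22), (Ivy, 33), (Jo, 30), (Uma, 25)}

{(Ada, 14), (Gus, 22), (Ivy, 33), (Jo, 30), (Uma, 25)}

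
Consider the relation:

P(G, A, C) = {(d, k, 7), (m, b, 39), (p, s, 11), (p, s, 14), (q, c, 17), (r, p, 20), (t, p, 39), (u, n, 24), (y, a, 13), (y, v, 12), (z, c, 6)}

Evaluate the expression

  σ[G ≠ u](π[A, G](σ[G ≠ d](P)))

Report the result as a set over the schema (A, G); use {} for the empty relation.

{(a, y), (b, m), (c, q), (c, z), (p, r), (p, t), (s, p), (v, y)}

σ[G ≠ d]: keep tuples satisfying G ≠ d → {(m, b, 39), (p, s, 11), (p, s, 14), (q, c, 17), (r, p, 20), (t, p, 39), (u, n, 24), (y, a, 13), (y, v, 12), (z, c, 6)}
π_{A, G} gives {(a, y), (b, m), (c, q), (c, z), (n, u), (p, r), (p, t), (s, p), (v, y)} (1 duplicate(s) eliminated).
σ[G ≠ u]: keep tuples satisfying G ≠ u → {(a, y), (b, m), (c, q), (c, z), (p, r), (p, t), (s, p), (v, y)}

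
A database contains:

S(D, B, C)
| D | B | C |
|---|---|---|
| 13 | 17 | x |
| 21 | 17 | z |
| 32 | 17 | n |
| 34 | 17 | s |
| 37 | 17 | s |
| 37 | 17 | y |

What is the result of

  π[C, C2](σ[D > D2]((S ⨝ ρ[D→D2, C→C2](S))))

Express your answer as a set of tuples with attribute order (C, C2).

{(n, x), (n, z), (s, n), (s, s), (s, x), (s, z), (y, n), (y, s), (y, x), (y, z), (z, x)}

ρ[D→D2, C→C2]: schema becomes (D2, B, C2); tuples unchanged.
Joining S and ρ[D→D2, C→C2](S) on B yields {(13, 17, x, 13, x), (13, 17, x, 21, z), (13, 17, x, 32, n), (13, 17, x, 34, s), (13, 17, x, 37, s), (13, 17, x, 37, y), (21, 17, z, 13, x), (21, 17, z, 21, z), (21, 17, z, 32, n), (21, 17, z, 34, s), (21, 17, z, 37, s), (21, 17, z, 37, y), (32, 17, n, 13, x), (32, 17, n, 21, z), (32, 17, n, 32, n), (32, 17, n, 34, s), (32, 17, n, 37, s), (32, 17, n, 37, y), (34, 17, s, 13, x), (34, 17, s, 21, z), (34, 17, s, 32, n), (34, 17, s, 34, s), (34, 17, s, 37, s), (34, 17, s, 37, y), (37, 17, s, 13, x), (37, 17, s, 21, z), (37, 17, s, 32, n), (37, 17, s, 34, s), (37, 17, s, 37, s), (37, 17, s, 37, y), (37, 17, y, 13, x), (37, 17, y, 21, z), (37, 17, y, 32, n), (37, 17, y, 34, s), (37, 17, y, 37, s), (37, 17, y, 37, y)}.
Filtering on D > D2 leaves {(21, 17, z, 13, x), (32, 17, n, 13, x), (32, 17, n, 21, z), (34, 17, s, 13, x), (34, 17, s, 21, z), (34, 17, s, 32, n), (37, 17, s, 13, x), (37, 17, s, 21, z), (37, 17, s, 32, n), (37, 17, s, 34, s), (37, 17, y, 13, x), (37, 17, y, 21, z), (37, 17, y, 32, n), (37, 17, y, 34, s)}.
Keep only column(s) C, C2 (3 duplicate(s) eliminated): {(n, x), (n, z), (s, n), (s, s), (s, x), (s, z), (y, n), (y, s), (y, x), (y, z), (z, x)}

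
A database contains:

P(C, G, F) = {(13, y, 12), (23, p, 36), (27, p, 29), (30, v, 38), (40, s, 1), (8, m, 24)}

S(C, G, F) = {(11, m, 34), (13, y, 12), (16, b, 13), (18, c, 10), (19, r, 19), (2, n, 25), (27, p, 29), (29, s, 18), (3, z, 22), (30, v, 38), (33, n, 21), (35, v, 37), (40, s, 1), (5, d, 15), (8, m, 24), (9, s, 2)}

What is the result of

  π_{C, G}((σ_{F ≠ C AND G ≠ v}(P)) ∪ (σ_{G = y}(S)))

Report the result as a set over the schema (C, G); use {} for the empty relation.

{(13, y), (23, p), (27, p), (40, s), (8, m)}

Selection F ≠ C AND G ≠ v: {(13, y, 12), (23, p, 36), (27, p, 29), (40, s, 1), (8, m, 24)}
Selection G = y: {(13, y, 12)}
Taking the union: {(13, y, 12), (23, p, 36), (27, p, 29), (40, s, 1), (8, m, 24)}
Projecting to C, G: {(13, y), (23, p), (27, p), (40, s), (8, m)}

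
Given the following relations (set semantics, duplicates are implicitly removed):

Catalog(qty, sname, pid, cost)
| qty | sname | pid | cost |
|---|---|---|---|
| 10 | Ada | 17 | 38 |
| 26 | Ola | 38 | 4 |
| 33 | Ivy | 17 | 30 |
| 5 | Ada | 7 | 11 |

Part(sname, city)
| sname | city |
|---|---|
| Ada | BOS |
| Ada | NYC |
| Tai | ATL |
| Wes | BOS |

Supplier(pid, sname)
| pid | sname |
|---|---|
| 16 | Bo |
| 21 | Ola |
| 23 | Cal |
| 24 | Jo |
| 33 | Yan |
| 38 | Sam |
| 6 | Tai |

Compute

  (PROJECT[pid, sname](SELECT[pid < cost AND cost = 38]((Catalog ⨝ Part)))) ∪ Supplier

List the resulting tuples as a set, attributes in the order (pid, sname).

Catalog ⋈ Part (natural join on sname): {(10, Ada, 17, 38, BOS), (10, Ada, 17, 38, NYC), (5, Ada, 7, 11, BOS), (5, Ada, 7, 11, NYC)}
Filtering on pid < cost AND cost = 38 leaves {(10, Ada, 17, 38, BOS), (10, Ada, 17, 38, NYC)}.
Keep only column(s) pid, sname (1 duplicate(s) eliminated): {(17, Ada)}
Taking the union: {(16, Bo), (17, Ada), (21, Ola), (23, Cal), (24, Jo), (33, Yan), (38, Sam), (6, Tai)}

{(16, Bo), (17, Ada), (21, Ola), (23, Cal), (24, Jo), (33, Yan), (38, Sam), (6, Tai)}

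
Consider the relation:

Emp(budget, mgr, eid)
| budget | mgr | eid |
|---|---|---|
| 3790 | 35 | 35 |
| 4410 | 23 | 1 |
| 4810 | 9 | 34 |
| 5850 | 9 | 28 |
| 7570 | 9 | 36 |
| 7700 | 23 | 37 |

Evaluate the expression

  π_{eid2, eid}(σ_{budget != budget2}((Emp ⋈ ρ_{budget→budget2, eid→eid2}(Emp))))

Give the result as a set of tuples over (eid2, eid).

ρ[budget→budget2, eid→eid2]: schema becomes (budget2, mgr, eid2); tuples unchanged.
Emp ⋈ ρ_{budget→budget2, eid→eid2}(Emp) (natural join on mgr): {(3790, 35, 35, 3790, 35), (4410, 23, 1, 4410, 1), (4410, 23, 1, 7700, 37), (4810, 9, 34, 4810, 34), (4810, 9, 34, 5850, 28), (4810, 9, 34, 7570, 36), (5850, 9, 28, 4810, 34), (5850, 9, 28, 5850, 28), (5850, 9, 28, 7570, 36), (7570, 9, 36, 4810, 34), (7570, 9, 36, 5850, 28), (7570, 9, 36, 7570, 36), (7700, 23, 37, 4410, 1), (7700, 23, 37, 7700, 37)}
Filtering on budget != budget2 leaves {(4410, 23, 1, 7700, 37), (4810, 9, 34, 5850, 28), (4810, 9, 34, 7570, 36), (5850, 9, 28, 4810, 34), (5850, 9, 28, 7570, 36), (7570, 9, 36, 4810, 34), (7570, 9, 36, 5850, 28), (7700, 23, 37, 4410, 1)}.
π[eid2, eid]: project onto (eid2, eid) → {(1, 37), (28, 34), (28, 36), (34, 28), (34, 36), (36, 28), (36, 34), (37, 1)}

{(1, 37), (28, 34), (28, 36), (34, 28), (34, 36), (36, 28), (36, 34), (37, 1)}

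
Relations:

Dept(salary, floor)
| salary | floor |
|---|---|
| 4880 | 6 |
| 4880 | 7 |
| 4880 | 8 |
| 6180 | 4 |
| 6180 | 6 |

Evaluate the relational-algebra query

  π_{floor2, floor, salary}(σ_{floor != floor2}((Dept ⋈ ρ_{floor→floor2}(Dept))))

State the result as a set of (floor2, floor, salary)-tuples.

ρ[floor→floor2]: schema becomes (salary, floor2); tuples unchanged.
Dept ⋈ ρ_{floor→floor2}(Dept) (natural join on salary): {(4880, 6, 6), (4880, 6, 7), (4880, 6, 8), (4880, 7, 6), (4880, 7, 7), (4880, 7, 8), (4880, 8, 6), (4880, 8, 7), (4880, 8, 8), (6180, 4, 4), (6180, 4, 6), (6180, 6, 4), (6180, 6, 6)}
Filtering on floor != floor2 leaves {(4880, 6, 7), (4880, 6, 8), (4880, 7, 6), (4880, 7, 8), (4880, 8, 6), (4880, 8, 7), (6180, 4, 6), (6180, 6, 4)}.
Keep only column(s) floor2, floor, salary: {(4, 6, 6180), (6, 4, 6180), (6, 7, 4880), (6, 8, 4880), (7, 6, 4880), (7, 8, 4880), (8, 6, 4880), (8, 7, 4880)}

{(4, 6, 6180), (6, 4, 6180), (6, 7, 4880), (6, 8, 4880), (7, 6, 4880), (7, 8, 4880), (8, 6, 4880), (8, 7, 4880)}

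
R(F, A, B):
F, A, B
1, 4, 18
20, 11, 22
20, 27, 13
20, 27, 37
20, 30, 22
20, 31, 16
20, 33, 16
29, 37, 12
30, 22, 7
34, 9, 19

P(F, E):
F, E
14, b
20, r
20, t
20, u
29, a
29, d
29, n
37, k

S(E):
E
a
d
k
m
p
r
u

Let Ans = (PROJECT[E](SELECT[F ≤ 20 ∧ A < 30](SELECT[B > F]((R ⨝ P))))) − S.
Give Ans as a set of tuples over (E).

R ⋈ P (natural join on F): {(20, 11, 22, r), (20, 11, 22, t), (20, 11, 22, u), (20, 27, 13, r), (20, 27, 13, t), (20, 27, 13, u), (20, 27, 37, r), (20, 27, 37, t), (20, 27, 37, u), (20, 30, 22, r), (20, 30, 22, t), (20, 30, 22, u), (20, 31, 16, r), (20, 31, 16, t), (20, 31, 16, u), (20, 33, 16, r), (20, 33, 16, t), (20, 33, 16, u), (29, 37, 12, a), (29, 37, 12, d), (29, 37, 12, n)}
Apply σ_{B > F}; surviving tuples: {(20, 11, 22, r), (20, 11, 22, t), (20, 11, 22, u), (20, 27, 37, r), (20, 27, 37, t), (20, 27, 37, u), (20, 30, 22, r), (20, 30, 22, t), (20, 30, 22, u)}
Apply σ_{F ≤ 20 ∧ A < 30}; surviving tuples: {(20, 11, 22, r), (20, 11, 22, t), (20, 11, 22, u), (20, 27, 37, r), (20, 27, 37, t), (20, 27, 37, u)}
π_{E} gives {r, t, u} (3 duplicate(s) eliminated).
Difference: {r, t, u} with {a, d, k, m, p, r, u} → {t}

{t}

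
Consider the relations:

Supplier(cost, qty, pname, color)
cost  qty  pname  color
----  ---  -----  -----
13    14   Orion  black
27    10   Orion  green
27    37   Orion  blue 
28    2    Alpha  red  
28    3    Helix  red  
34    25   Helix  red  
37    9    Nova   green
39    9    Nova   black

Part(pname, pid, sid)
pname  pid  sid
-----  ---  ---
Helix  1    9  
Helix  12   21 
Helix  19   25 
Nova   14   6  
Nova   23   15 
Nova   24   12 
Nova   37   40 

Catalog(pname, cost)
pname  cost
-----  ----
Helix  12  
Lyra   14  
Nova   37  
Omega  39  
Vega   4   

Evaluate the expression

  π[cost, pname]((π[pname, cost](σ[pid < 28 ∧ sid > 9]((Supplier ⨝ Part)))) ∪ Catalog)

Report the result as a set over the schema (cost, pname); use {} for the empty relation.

Natural join on pname: {(28, 3, Helix, red, 1, 9), (28, 3, Helix, red, 12, 21), (28, 3, Helix, red, 19, 25), (34, 25, Helix, red, 1, 9), (34, 25, Helix, red, 12, 21), (34, 25, Helix, red, 19, 25), (37, 9, Nova, green, 14, 6), (37, 9, Nova, green, 23, 15), (37, 9, Nova, green, 24, 12), (37, 9, Nova, green, 37, 40), (39, 9, Nova, black, 14, 6), (39, 9, Nova, black, 23, 15), (39, 9, Nova, black, 24, 12), (39, 9, Nova, black, 37, 40)}
Filtering on pid < 28 ∧ sid > 9 leaves {(28, 3, Helix, red, 12, 21), (28, 3, Helix, red, 19, 25), (34, 25, Helix, red, 12, 21), (34, 25, Helix, red, 19, 25), (37, 9, Nova, green, 23, 15), (37, 9, Nova, green, 24, 12), (39, 9, Nova, black, 23, 15), (39, 9, Nova, black, 24, 12)}.
Projecting to pname, cost (4 duplicate(s) eliminated): {(Helix, 28), (Helix, 34), (Nova, 37), (Nova, 39)}
Union: {(Helix, 28), (Helix, 34), (Nova, 37), (Nova, 39)} with {(Helix, 12), (Lyra, 14), (Nova, 37), (Omega, 39), (Vega, 4)} → {(Helix, 12), (Helix, 28), (Helix, 34), (Lyra, 14), (Nova, 37), (Nova, 39), (Omega, 39), (Vega, 4)}
Projecting to cost, pname: {(12, Helix), (14, Lyra), (28, Helix), (34, Helix), (37, Nova), (39, Nova), (39, Omega), (4, Vega)}

{(12, Helix), (14, Lyra), (28, Helix), (34, Helix), (37, Nova), (39, Nova), (39, Omega), (4, Vega)}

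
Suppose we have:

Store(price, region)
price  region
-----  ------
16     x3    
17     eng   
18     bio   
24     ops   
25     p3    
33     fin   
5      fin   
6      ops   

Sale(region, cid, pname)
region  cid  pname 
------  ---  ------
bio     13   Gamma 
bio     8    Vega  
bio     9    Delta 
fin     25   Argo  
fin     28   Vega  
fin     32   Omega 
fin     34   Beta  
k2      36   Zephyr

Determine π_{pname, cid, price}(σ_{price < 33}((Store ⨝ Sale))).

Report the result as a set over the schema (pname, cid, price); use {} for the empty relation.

{(Argo, 25, 5), (Beta, 34, 5), (Delta, 9, 18), (Gamma, 13, 18), (Omega, 32, 5), (Vega, 28, 5), (Vega, 8, 18)}

Natural join on region: {(18, bio, 13, Gamma), (18, bio, 8, Vega), (18, bio, 9, Delta), (33, fin, 25, Argo), (33, fin, 28, Vega), (33, fin, 32, Omega), (33, fin, 34, Beta), (5, fin, 25, Argo), (5, fin, 28, Vega), (5, fin, 32, Omega), (5, fin, 34, Beta)}
σ[price < 33]: keep tuples satisfying price < 33 → {(18, bio, 13, Gamma), (18, bio, 8, Vega), (18, bio, 9, Delta), (5, fin, 25, Argo), (5, fin, 28, Vega), (5, fin, 32, Omega), (5, fin, 34, Beta)}
Keep only column(s) pname, cid, price: {(Argo, 25, 5), (Beta, 34, 5), (Delta, 9, 18), (Gamma, 13, 18), (Omega, 32, 5), (Vega, 28, 5), (Vega, 8, 18)}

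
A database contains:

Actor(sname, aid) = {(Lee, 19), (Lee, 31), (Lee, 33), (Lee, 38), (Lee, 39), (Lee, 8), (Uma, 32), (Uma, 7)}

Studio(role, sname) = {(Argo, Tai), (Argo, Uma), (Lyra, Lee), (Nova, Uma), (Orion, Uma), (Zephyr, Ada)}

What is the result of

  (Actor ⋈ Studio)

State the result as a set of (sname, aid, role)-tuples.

{(Lee, 19, Lyra), (Lee, 31, Lyra), (Lee, 33, Lyra), (Lee, 38, Lyra), (Lee, 39, Lyra), (Lee, 8, Lyra), (Uma, 32, Argo), (Uma, 32, Nova), (Uma, 32, Orion), (Uma, 7, Argo), (Uma, 7, Nova), (Uma, 7, Orion)}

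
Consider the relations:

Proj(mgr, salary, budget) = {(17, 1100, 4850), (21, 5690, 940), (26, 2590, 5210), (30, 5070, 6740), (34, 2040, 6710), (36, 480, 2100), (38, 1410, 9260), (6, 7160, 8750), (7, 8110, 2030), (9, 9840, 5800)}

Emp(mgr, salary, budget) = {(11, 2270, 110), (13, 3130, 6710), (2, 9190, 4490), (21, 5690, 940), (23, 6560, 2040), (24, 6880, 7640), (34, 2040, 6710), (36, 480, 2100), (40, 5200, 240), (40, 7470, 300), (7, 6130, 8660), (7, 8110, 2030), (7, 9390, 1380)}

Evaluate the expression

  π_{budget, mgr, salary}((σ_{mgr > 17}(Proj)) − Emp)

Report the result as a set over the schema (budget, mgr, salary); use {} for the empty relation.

{(5210, 26, 2590), (6740, 30, 5070), (9260, 38, 1410)}

σ[mgr > 17]: keep tuples satisfying mgr > 17 → {(21, 5690, 940), (26, 2590, 5210), (30, 5070, 6740), (34, 2040, 6710), (36, 480, 2100), (38, 1410, 9260)}
Set difference of the two operands is {(26, 2590, 5210), (30, 5070, 6740), (38, 1410, 9260)}.
Keep only column(s) budget, mgr, salary: {(5210, 26, 2590), (6740, 30, 5070), (9260, 38, 1410)}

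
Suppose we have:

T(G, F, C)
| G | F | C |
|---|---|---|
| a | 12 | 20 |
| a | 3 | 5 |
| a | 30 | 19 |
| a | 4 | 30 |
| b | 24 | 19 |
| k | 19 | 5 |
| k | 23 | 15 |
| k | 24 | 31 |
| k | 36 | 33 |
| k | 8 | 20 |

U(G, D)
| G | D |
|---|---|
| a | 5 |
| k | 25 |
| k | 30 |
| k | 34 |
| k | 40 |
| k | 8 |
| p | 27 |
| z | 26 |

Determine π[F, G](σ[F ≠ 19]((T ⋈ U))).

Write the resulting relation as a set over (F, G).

{(12, a), (23, k), (24, k), (3, a), (30, a), (36, k), (4, a), (8, k)}

T ⋈ U (natural join on G): {(a, 12, 20, 5), (a, 3, 5, 5), (a, 30, 19, 5), (a, 4, 30, 5), (k, 19, 5, 25), (k, 19, 5, 30), (k, 19, 5, 34), (k, 19, 5, 40), (k, 19, 5, 8), (k, 23, 15, 25), (k, 23, 15, 30), (k, 23, 15, 34), (k, 23, 15, 40), (k, 23, 15, 8), (k, 24, 31, 25), (k, 24, 31, 30), (k, 24, 31, 34), (k, 24, 31, 40), (k, 24, 31, 8), (k, 36, 33, 25), (k, 36, 33, 30), (k, 36, 33, 34), (k, 36, 33, 40), (k, 36, 33, 8), (k, 8, 20, 25), (k, 8, 20, 30), (k, 8, 20, 34), (k, 8, 20, 40), (k, 8, 20, 8)}
Apply σ_{F ≠ 19}; surviving tuples: {(a, 12, 20, 5), (a, 3, 5, 5), (a, 30, 19, 5), (a, 4, 30, 5), (k, 23, 15, 25), (k, 23, 15, 30), (k, 23, 15, 34), (k, 23, 15, 40), (k, 23, 15, 8), (k, 24, 31, 25), (k, 24, 31, 30), (k, 24, 31, 34), (k, 24, 31, 40), (k, 24, 31, 8), (k, 36, 33, 25), (k, 36, 33, 30), (k, 36, 33, 34), (k, 36, 33, 40), (k, 36, 33, 8), (k, 8, 20, 25), (k, 8, 20, 30), (k, 8, 20, 34), (k, 8, 20, 40), (k, 8, 20, 8)}
Keep only column(s) F, G (16 duplicate(s) eliminated): {(12, a), (23, k), (24, k), (3, a), (30, a), (36, k), (4, a), (8, k)}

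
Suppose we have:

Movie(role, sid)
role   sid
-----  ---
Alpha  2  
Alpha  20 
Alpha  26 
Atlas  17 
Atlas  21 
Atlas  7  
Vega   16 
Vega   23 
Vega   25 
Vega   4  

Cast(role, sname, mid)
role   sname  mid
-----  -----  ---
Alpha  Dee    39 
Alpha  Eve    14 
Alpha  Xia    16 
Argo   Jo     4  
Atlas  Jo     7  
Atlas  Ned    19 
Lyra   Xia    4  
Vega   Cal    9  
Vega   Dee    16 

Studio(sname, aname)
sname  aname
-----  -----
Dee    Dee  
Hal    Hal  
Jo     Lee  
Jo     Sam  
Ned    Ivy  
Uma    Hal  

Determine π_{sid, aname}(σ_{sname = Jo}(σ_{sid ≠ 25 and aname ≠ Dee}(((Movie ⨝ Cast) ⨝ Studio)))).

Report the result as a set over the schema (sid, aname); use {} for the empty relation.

Joining Movie and Cast on role yields {(Alpha, 2, Dee, 39), (Alpha, 2, Eve, 14), (Alpha, 2, Xia, 16), (Alpha, 20, Dee, 39), (Alpha, 20, Eve, 14), (Alpha, 20, Xia, 16), (Alpha, 26, Dee, 39), (Alpha, 26, Eve, 14), (Alpha, 26, Xia, 16), (Atlas, 17, Jo, 7), (Atlas, 17, Ned, 19), (Atlas, 21, Jo, 7), (Atlas, 21, Ned, 19), (Atlas, 7, Jo, 7), (Atlas, 7, Ned, 19), (Vega, 16, Cal, 9), (Vega, 16, Dee, 16), (Vega, 23, Cal, 9), (Vega, 23, Dee, 16), (Vega, 25, Cal, 9), (Vega, 25, Dee, 16), (Vega, 4, Cal, 9), (Vega, 4, Dee, 16)}.
Joining (Movie ⨝ Cast) and Studio on sname yields {(Alpha, 2, Dee, 39, Dee), (Alpha, 20, Dee, 39, Dee), (Alpha, 26, Dee, 39, Dee), (Atlas, 17, Jo, 7, Lee), (Atlas, 17, Jo, 7, Sam), (Atlas, 17, Ned, 19, Ivy), (Atlas, 21, Jo, 7, Lee), (Atlas, 21, Jo, 7, Sam), (Atlas, 21, Ned, 19, Ivy), (Atlas, 7, Jo, 7, Lee), (Atlas, 7, Jo, 7, Sam), (Atlas, 7, Ned, 19, Ivy), (Vega, 16, Dee, 16, Dee), (Vega, 23, Dee, 16, Dee), (Vega, 25, Dee, 16, Dee), (Vega, 4, Dee, 16, Dee)}.
σ[sid ≠ 25 and aname ≠ Dee]: keep tuples satisfying sid ≠ 25 and aname ≠ Dee → {(Atlas, 17, Jo, 7, Lee), (Atlas, 17, Jo, 7, Sam), (Atlas, 17, Ned, 19, Ivy), (Atlas, 21, Jo, 7, Lee), (Atlas, 21, Jo, 7, Sam), (Atlas, 21, Ned, 19, Ivy), (Atlas, 7, Jo, 7, Lee), (Atlas, 7, Jo, 7, Sam), (Atlas, 7, Ned, 19, Ivy)}
σ[sname = Jo]: keep tuples satisfying sname = Jo → {(Atlas, 17, Jo, 7, Lee), (Atlas, 17, Jo, 7, Sam), (Atlas, 21, Jo, 7, Lee), (Atlas, 21, Jo, 7, Sam), (Atlas, 7, Jo, 7, Lee), (Atlas, 7, Jo, 7, Sam)}
π_{sid, aname} gives {(17, Lee), (17, Sam), (21, Lee), (21, Sam), (7, Lee), (7, Sam)}.

{(17, Lee), (17, Sam), (21, Lee), (21, Sam), (7, Lee), (7, Sam)}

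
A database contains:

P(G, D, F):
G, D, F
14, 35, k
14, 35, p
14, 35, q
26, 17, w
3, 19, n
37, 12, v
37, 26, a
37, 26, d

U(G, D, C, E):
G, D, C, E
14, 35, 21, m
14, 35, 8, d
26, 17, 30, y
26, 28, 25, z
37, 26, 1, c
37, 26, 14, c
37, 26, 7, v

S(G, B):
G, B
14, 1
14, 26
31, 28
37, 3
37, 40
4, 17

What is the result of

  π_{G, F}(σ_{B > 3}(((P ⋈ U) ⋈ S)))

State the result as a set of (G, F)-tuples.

{(14, k), (14, p), (14, q), (37, a), (37, d)}

Natural join on G, D: {(14, 35, k, 21, m), (14, 35, k, 8, d), (14, 35, p, 21, m), (14, 35, p, 8, d), (14, 35, q, 21, m), (14, 35, q, 8, d), (26, 17, w, 30, y), (37, 26, a, 1, c), (37, 26, a, 14, c), (37, 26, a, 7, v), (37, 26, d, 1, c), (37, 26, d, 14, c), (37, 26, d, 7, v)}
Natural join on G: {(14, 35, k, 21, m, 1), (14, 35, k, 21, m, 26), (14, 35, k, 8, d, 1), (14, 35, k, 8, d, 26), (14, 35, p, 21, m, 1), (14, 35, p, 21, m, 26), (14, 35, p, 8, d, 1), (14, 35, p, 8, d, 26), (14, 35, q, 21, m, 1), (14, 35, q, 21, m, 26), (14, 35, q, 8, d, 1), (14, 35, q, 8, d, 26), (37, 26, a, 1, c, 3), (37, 26, a, 1, c, 40), (37, 26, a, 14, c, 3), (37, 26, a, 14, c, 40), (37, 26, a, 7, v, 3), (37, 26, a, 7, v, 40), (37, 26, d, 1, c, 3), (37, 26, d, 1, c, 40), (37, 26, d, 14, c, 3), (37, 26, d, 14, c, 40), (37, 26, d, 7, v, 3), (37, 26, d, 7, v, 40)}
Apply σ_{B > 3}; surviving tuples: {(14, 35, k, 21, m, 26), (14, 35, k, 8, d, 26), (14, 35, p, 21, m, 26), (14, 35, p, 8, d, 26), (14, 35, q, 21, m, 26), (14, 35, q, 8, d, 26), (37, 26, a, 1, c, 40), (37, 26, a, 14, c, 40), (37, 26, a, 7, v, 40), (37, 26, d, 1, c, 40), (37, 26, d, 14, c, 40), (37, 26, d, 7, v, 40)}
π_{G, F} gives {(14, k), (14, p), (14, q), (37, a), (37, d)} (7 duplicate(s) eliminated).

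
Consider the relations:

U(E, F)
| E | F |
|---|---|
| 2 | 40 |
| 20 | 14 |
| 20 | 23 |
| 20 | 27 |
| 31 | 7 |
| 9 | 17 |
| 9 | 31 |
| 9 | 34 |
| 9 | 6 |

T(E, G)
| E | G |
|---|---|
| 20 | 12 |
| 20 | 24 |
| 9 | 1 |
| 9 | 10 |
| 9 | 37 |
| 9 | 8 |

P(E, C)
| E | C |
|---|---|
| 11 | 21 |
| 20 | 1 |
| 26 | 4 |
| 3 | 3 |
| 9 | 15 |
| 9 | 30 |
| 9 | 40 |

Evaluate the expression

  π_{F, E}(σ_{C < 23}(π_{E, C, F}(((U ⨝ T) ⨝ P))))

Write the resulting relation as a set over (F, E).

{(14, 20), (17, 9), (23, 20), (27, 20), (31, 9), (34, 9), (6, 9)}

U ⋈ T (natural join on E): {(20, 14, 12), (20, 14, 24), (20, 23, 12), (20, 23, 24), (20, 27, 12), (20, 27, 24), (9, 17, 1), (9, 17, 10), (9, 17, 37), (9, 17, 8), (9, 31, 1), (9, 31, 10), (9, 31, 37), (9, 31, 8), (9, 34, 1), (9, 34, 10), (9, 34, 37), (9, 34, 8), (9, 6, 1), (9, 6, 10), (9, 6, 37), (9, 6, 8)}
(U ⨝ T) ⋈ P (natural join on E): {(20, 14, 12, 1), (20, 14, 24, 1), (20, 23, 12, 1), (20, 23, 24, 1), (20, 27, 12, 1), (20, 27, 24, 1), (9, 17, 1, 15), (9, 17, 1, 30), (9, 17, 1, 40), (9, 17, 10, 15), (9, 17, 10, 30), (9, 17, 10, 40), (9, 17, 37, 15), (9, 17, 37, 30), (9, 17, 37, 40), (9, 17, 8, 15), (9, 17, 8, 30), (9, 17, 8, 40), (9, 31, 1, 15), (9, 31, 1, 30), (9, 31, 1, 40), (9, 31, 10, 15), (9, 31, 10, 30), (9, 31, 10, 40), (9, 31, 37, 15), (9, 31, 37, 30), (9, 31, 37, 40), (9, 31, 8, 15), (9, 31, 8, 30), (9, 31, 8, 40), (9, 34, 1, 15), (9, 34, 1, 30), (9, 34, 1, 40), (9, 34, 10, 15), (9, 34, 10, 30), (9, 34, 10, 40), (9, 34, 37, 15), (9, 34, 37, 30), (9, 34, 37, 40), (9, 34, 8, 15), (9, 34, 8, 30), (9, 34, 8, 40), (9, 6, 1, 15), (9, 6, 1, 30), (9, 6, 1, 40), (9, 6, 10, 15), (9, 6, 10, 30), (9, 6, 10, 40), (9, 6, 37, 15), (9, 6, 37, 30), (9, 6, 37, 40), (9, 6, 8, 15), (9, 6, 8, 30), (9, 6, 8, 40)}
π[E, C, F]: project onto (E, C, F) (39 duplicate(s) eliminated) → {(20, 1, 14), (20, 1, 23), (20, 1, 27), (9, 15, 17), (9, 15, 31), (9, 15, 34), (9, 15, 6), (9, 30, 17), (9, 30, 31), (9, 30, 34), (9, 30, 6), (9, 40, 17), (9, 40, 31), (9, 40, 34), (9, 40, 6)}
σ[C < 23]: keep tuples satisfying C < 23 → {(20, 1, 14), (20, 1, 23), (20, 1, 27), (9, 15, 17), (9, 15, 31), (9, 15, 34), (9, 15, 6)}
π[F, E]: project onto (F, E) → {(14, 20), (17, 9), (23, 20), (27, 20), (31, 9), (34, 9), (6, 9)}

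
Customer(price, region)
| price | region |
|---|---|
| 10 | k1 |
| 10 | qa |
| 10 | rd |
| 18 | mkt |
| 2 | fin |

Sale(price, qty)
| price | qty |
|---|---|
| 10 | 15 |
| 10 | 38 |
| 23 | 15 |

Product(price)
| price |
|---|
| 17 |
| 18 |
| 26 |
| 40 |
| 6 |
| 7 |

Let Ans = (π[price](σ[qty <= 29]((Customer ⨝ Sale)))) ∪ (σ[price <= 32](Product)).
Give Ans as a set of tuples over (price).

{10, 17, 18, 26, 6, 7}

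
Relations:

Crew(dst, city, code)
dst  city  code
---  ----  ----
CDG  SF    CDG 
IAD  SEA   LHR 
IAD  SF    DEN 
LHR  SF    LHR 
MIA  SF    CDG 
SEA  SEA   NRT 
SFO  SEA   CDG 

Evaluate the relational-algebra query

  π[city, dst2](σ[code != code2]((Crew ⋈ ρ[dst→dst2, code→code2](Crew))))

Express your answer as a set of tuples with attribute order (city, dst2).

{(SEA, IAD), (SEA, SEA), (SEA, SFO), (SF, CDG), (SF, IAD), (SF, LHR), (SF, MIA)}

ρ[dst→dst2, code→code2]: schema becomes (dst2, city, code2); tuples unchanged.
Joining Crew and ρ[dst→dst2, code→code2](Crew) on city yields {(CDG, SF, CDG, CDG, CDG), (CDG, SF, CDG, IAD, DEN), (CDG, SF, CDG, LHR, LHR), (CDG, SF, CDG, MIA, CDG), (IAD, SEA, LHR, IAD, LHR), (IAD, SEA, LHR, SEA, NRT), (IAD, SEA, LHR, SFO, CDG), (IAD, SF, DEN, CDG, CDG), (IAD, SF, DEN, IAD, DEN), (IAD, SF, DEN, LHR, LHR), (IAD, SF, DEN, MIA, CDG), (LHR, SF, LHR, CDG, CDG), (LHR, SF, LHR, IAD, DEN), (LHR, SF, LHR, LHR, LHR), (LHR, SF, LHR, MIA, CDG), (MIA, SF, CDG, CDG, CDG), (MIA, SF, CDG, IAD, DEN), (MIA, SF, CDG, LHR, LHR), (MIA, SF, CDG, MIA, CDG), (SEA, SEA, NRT, IAD, LHR), (SEA, SEA, NRT, SEA, NRT), (SEA, SEA, NRT, SFO, CDG), (SFO, SEA, CDG, IAD, LHR), (SFO, SEA, CDG, SEA, NRT), (SFO, SEA, CDG, SFO, CDG)}.
σ[code != code2]: keep tuples satisfying code != code2 → {(CDG, SF, CDG, IAD, DEN), (CDG, SF, CDG, LHR, LHR), (IAD, SEA, LHR, SEA, NRT), (IAD, SEA, LHR, SFO, CDG), (IAD, SF, DEN, CDG, CDG), (IAD, SF, DEN, LHR, LHR), (IAD, SF, DEN, MIA, CDG), (LHR, SF, LHR, CDG, CDG), (LHR, SF, LHR, IAD, DEN), (LHR, SF, LHR, MIA, CDG), (MIA, SF, CDG, IAD, DEN), (MIA, SF, CDG, LHR, LHR), (SEA, SEA, NRT, IAD, LHR), (SEA, SEA, NRT, SFO, CDG), (SFO, SEA, CDG, IAD, LHR), (SFO, SEA, CDG, SEA, NRT)}
π[city, dst2]: project onto (city, dst2) (9 duplicate(s) eliminated) → {(SEA, IAD), (SEA, SEA), (SEA, SFO), (SF, CDG), (SF, IAD), (SF, LHR), (SF, MIA)}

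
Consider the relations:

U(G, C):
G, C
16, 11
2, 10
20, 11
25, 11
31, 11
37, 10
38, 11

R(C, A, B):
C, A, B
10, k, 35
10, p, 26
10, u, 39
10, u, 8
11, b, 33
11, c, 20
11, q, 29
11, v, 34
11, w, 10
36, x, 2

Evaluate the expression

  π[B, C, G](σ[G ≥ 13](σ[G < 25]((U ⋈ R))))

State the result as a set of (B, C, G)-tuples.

Joining U and R on C yields {(16, 11, b, 33), (16, 11, c, 20), (16, 11, q, 29), (16, 11, v, 34), (16, 11, w, 10), (2, 10, k, 35), (2, 10, p, 26), (2, 10, u, 39), (2, 10, u, 8), (20, 11, b, 33), (20, 11, c, 20), (20, 11, q, 29), (20, 11, v, 34), (20, 11, w, 10), (25, 11, b, 33), (25, 11, c, 20), (25, 11, q, 29), (25, 11, v, 34), (25, 11, w, 10), (31, 11, b, 33), (31, 11, c, 20), (31, 11, q, 29), (31, 11, v, 34), (31, 11, w, 10), (37, 10, k, 35), (37, 10, p, 26), (37, 10, u, 39), (37, 10, u, 8), (38, 11, b, 33), (38, 11, c, 20), (38, 11, q, 29), (38, 11, v, 34), (38, 11, w, 10)}.
Filtering on G < 25 leaves {(16, 11, b, 33), (16, 11, c, 20), (16, 11, q, 29), (16, 11, v, 34), (16, 11, w, 10), (2, 10, k, 35), (2, 10, p, 26), (2, 10, u, 39), (2, 10, u, 8), (20, 11, b, 33), (20, 11, c, 20), (20, 11, q, 29), (20, 11, v, 34), (20, 11, w, 10)}.
Filtering on G ≥ 13 leaves {(16, 11, b, 33), (16, 11, c, 20), (16, 11, q, 29), (16, 11, v, 34), (16, 11, w, 10), (20, 11, b, 33), (20, 11, c, 20), (20, 11, q, 29), (20, 11, v, 34), (20, 11, w, 10)}.
π[B, C, G]: project onto (B, C, G) → {(10, 11, 16), (10, 11, 20), (20, 11, 16), (20, 11, 20), (29, 11, 16), (29, 11, 20), (33, 11, 16), (33, 11, 20), (34, 11, 16), (34, 11, 20)}

{(10, 11, 16), (10, 11, 20), (20, 11, 16), (20, 11, 20), (29, 11, 16), (29, 11, 20), (33, 11, 16), (33, 11, 20), (34, 11, 16), (34, 11, 20)}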